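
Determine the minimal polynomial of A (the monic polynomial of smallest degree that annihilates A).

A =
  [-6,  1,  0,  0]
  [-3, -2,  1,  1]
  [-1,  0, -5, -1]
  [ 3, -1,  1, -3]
x^3 + 12*x^2 + 48*x + 64

The characteristic polynomial is χ_A(x) = (x + 4)^4, so the eigenvalues are known. The minimal polynomial is
  m_A(x) = Π_λ (x − λ)^{k_λ}
where k_λ is the size of the *largest* Jordan block for λ (equivalently, the smallest k with (A − λI)^k v = 0 for every generalised eigenvector v of λ).

  λ = -4: largest Jordan block has size 3, contributing (x + 4)^3

So m_A(x) = (x + 4)^3 = x^3 + 12*x^2 + 48*x + 64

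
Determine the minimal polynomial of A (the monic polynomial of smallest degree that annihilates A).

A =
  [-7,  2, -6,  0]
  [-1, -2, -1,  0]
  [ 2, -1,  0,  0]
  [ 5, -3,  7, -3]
x^3 + 9*x^2 + 27*x + 27

The characteristic polynomial is χ_A(x) = (x + 3)^4, so the eigenvalues are known. The minimal polynomial is
  m_A(x) = Π_λ (x − λ)^{k_λ}
where k_λ is the size of the *largest* Jordan block for λ (equivalently, the smallest k with (A − λI)^k v = 0 for every generalised eigenvector v of λ).

  λ = -3: largest Jordan block has size 3, contributing (x + 3)^3

So m_A(x) = (x + 3)^3 = x^3 + 9*x^2 + 27*x + 27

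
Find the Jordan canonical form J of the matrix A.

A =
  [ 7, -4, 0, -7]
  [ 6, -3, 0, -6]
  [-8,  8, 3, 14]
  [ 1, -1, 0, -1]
J_2(0) ⊕ J_1(3) ⊕ J_1(3)

The characteristic polynomial is
  det(x·I − A) = x^4 - 6*x^3 + 9*x^2 = x^2*(x - 3)^2

Eigenvalues and multiplicities (the geometric multiplicity of λ is n − rank(A − λI), which equals the number of Jordan blocks for λ):
  λ = 0: algebraic multiplicity = 2, geometric multiplicity = 1
  λ = 3: algebraic multiplicity = 2, geometric multiplicity = 2

Determining the block sizes for each eigenvalue:
  λ = 0: one block (gm = 1), so the single block has size am = 2 → block sizes [2]
  λ = 3: gm = am = 2, so every block has size 1 → block sizes [1, 1]

Assembling the blocks gives a Jordan form
J =
  [0, 1, 0, 0]
  [0, 0, 0, 0]
  [0, 0, 3, 0]
  [0, 0, 0, 3]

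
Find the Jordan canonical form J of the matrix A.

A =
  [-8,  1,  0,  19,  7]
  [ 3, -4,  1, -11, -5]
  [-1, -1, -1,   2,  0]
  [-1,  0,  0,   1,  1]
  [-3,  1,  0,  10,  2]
J_3(-2) ⊕ J_2(-2)

The characteristic polynomial is
  det(x·I − A) = x^5 + 10*x^4 + 40*x^3 + 80*x^2 + 80*x + 32 = (x + 2)^5

Eigenvalues and multiplicities (the geometric multiplicity of λ is n − rank(A − λI), which equals the number of Jordan blocks for λ):
  λ = -2: algebraic multiplicity = 5, geometric multiplicity = 2

Determining the block sizes for each eigenvalue:
  λ = -2: with am = 5 and gm = 2, the partition is not yet determined (e.g. several partitions of 5 into 2 parts exist). Let N = A − (-2)·I. Computing rank(N^1) = 3, rank(N^2) = 1, rank(N^3) = 0; the number of blocks of size ≥ j is rank(N^{j−1}) − rank(N^j), giving [2, 2, 1]. So we have 1 block(s) of size 3, 1 block(s) of size 2 → block sizes [3, 2]

Assembling the blocks gives a Jordan form
J =
  [-2,  1,  0,  0,  0]
  [ 0, -2,  1,  0,  0]
  [ 0,  0, -2,  0,  0]
  [ 0,  0,  0, -2,  1]
  [ 0,  0,  0,  0, -2]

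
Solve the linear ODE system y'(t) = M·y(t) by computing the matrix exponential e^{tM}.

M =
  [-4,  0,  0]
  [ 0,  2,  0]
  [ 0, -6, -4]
e^{tM} =
  [exp(-4*t), 0, 0]
  [0, exp(2*t), 0]
  [0, -exp(2*t) + exp(-4*t), exp(-4*t)]

Strategy: write M = P · J · P⁻¹ where J is a Jordan canonical form, so e^{tM} = P · e^{tJ} · P⁻¹, and e^{tJ} can be computed block-by-block.

M has Jordan form
J =
  [-4,  0, 0]
  [ 0, -4, 0]
  [ 0,  0, 2]
(up to reordering of blocks).

Per-block formulas:
  For a 1×1 block at λ = -4: exp(t · [-4]) = [e^(-4t)].
  For a 1×1 block at λ = 2: exp(t · [2]) = [e^(2t)].

After assembling e^{tJ} and conjugating by P, we get:

e^{tM} =
  [exp(-4*t), 0, 0]
  [0, exp(2*t), 0]
  [0, -exp(2*t) + exp(-4*t), exp(-4*t)]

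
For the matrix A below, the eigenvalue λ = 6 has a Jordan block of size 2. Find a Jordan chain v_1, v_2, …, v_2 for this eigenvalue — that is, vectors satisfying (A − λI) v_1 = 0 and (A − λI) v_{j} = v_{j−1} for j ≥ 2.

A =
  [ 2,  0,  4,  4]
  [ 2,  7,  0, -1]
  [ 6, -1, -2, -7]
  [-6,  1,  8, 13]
A Jordan chain for λ = 6 of length 2:
v_1 = (0, 1, -1, 1)ᵀ
v_2 = (0, 1, 0, 0)ᵀ

Let N = A − (6)·I. We want v_2 with N^2 v_2 = 0 but N^1 v_2 ≠ 0; then v_{j-1} := N · v_j for j = 2, …, 2.

Pick v_2 = (0, 1, 0, 0)ᵀ.
Then v_1 = N · v_2 = (0, 1, -1, 1)ᵀ.

Sanity check: (A − (6)·I) v_1 = (0, 0, 0, 0)ᵀ = 0. ✓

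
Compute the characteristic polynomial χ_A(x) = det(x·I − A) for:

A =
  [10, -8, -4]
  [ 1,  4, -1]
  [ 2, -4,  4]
x^3 - 18*x^2 + 108*x - 216

Expanding det(x·I − A) (e.g. by cofactor expansion or by noting that A is similar to its Jordan form J, which has the same characteristic polynomial as A) gives
  χ_A(x) = x^3 - 18*x^2 + 108*x - 216
which factors as (x - 6)^3. The eigenvalues (with algebraic multiplicities) are λ = 6 with multiplicity 3.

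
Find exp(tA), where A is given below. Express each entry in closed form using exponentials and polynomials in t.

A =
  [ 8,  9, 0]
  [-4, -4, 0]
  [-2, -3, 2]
e^{tA} =
  [6*t*exp(2*t) + exp(2*t), 9*t*exp(2*t), 0]
  [-4*t*exp(2*t), -6*t*exp(2*t) + exp(2*t), 0]
  [-2*t*exp(2*t), -3*t*exp(2*t), exp(2*t)]

Strategy: write A = P · J · P⁻¹ where J is a Jordan canonical form, so e^{tA} = P · e^{tJ} · P⁻¹, and e^{tJ} can be computed block-by-block.

A has Jordan form
J =
  [2, 1, 0]
  [0, 2, 0]
  [0, 0, 2]
(up to reordering of blocks).

Per-block formulas:
  For a 2×2 Jordan block J_2(2): exp(t · J_2(2)) = e^(2t)·(I + t·N), where N is the 2×2 nilpotent shift.
  For a 1×1 block at λ = 2: exp(t · [2]) = [e^(2t)].

After assembling e^{tJ} and conjugating by P, we get:

e^{tA} =
  [6*t*exp(2*t) + exp(2*t), 9*t*exp(2*t), 0]
  [-4*t*exp(2*t), -6*t*exp(2*t) + exp(2*t), 0]
  [-2*t*exp(2*t), -3*t*exp(2*t), exp(2*t)]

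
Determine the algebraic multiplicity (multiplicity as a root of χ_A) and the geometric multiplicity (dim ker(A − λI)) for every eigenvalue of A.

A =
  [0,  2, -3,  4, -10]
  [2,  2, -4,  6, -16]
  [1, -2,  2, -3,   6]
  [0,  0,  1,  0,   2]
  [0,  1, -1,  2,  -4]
λ = 0: alg = 5, geom = 2

Step 1 — factor the characteristic polynomial to read off the algebraic multiplicities:
  χ_A(x) = x^5

Step 2 — compute geometric multiplicities via the rank-nullity identity g(λ) = n − rank(A − λI):
  rank(A − (0)·I) = 3, so dim ker(A − (0)·I) = n − 3 = 2

Summary:
  λ = 0: algebraic multiplicity = 5, geometric multiplicity = 2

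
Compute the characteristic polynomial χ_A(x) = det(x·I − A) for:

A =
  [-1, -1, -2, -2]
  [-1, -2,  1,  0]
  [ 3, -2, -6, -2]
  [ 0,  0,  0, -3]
x^4 + 12*x^3 + 54*x^2 + 108*x + 81

Expanding det(x·I − A) (e.g. by cofactor expansion or by noting that A is similar to its Jordan form J, which has the same characteristic polynomial as A) gives
  χ_A(x) = x^4 + 12*x^3 + 54*x^2 + 108*x + 81
which factors as (x + 3)^4. The eigenvalues (with algebraic multiplicities) are λ = -3 with multiplicity 4.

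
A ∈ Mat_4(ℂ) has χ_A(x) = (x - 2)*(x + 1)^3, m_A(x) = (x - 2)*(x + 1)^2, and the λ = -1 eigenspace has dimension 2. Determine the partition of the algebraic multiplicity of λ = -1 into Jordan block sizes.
Block sizes for λ = -1: [2, 1]

Step 1 — from the characteristic polynomial, algebraic multiplicity of λ = -1 is 3. From dim ker(A − (-1)·I) = 2, there are exactly 2 Jordan blocks for λ = -1.
Step 2 — from the minimal polynomial, the factor (x + 1)^2 tells us the largest block for λ = -1 has size 2.
Step 3 — with total size 3, 2 blocks, and largest block 2, the block sizes (in nonincreasing order) are [2, 1].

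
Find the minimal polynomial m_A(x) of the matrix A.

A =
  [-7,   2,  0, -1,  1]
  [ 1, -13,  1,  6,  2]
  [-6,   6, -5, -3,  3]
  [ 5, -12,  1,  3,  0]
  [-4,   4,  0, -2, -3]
x^3 + 15*x^2 + 75*x + 125

The characteristic polynomial is χ_A(x) = (x + 5)^5, so the eigenvalues are known. The minimal polynomial is
  m_A(x) = Π_λ (x − λ)^{k_λ}
where k_λ is the size of the *largest* Jordan block for λ (equivalently, the smallest k with (A − λI)^k v = 0 for every generalised eigenvector v of λ).

  λ = -5: largest Jordan block has size 3, contributing (x + 5)^3

So m_A(x) = (x + 5)^3 = x^3 + 15*x^2 + 75*x + 125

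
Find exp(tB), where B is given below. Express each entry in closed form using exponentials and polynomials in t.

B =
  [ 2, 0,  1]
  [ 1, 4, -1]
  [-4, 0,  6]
e^{tB} =
  [-2*t*exp(4*t) + exp(4*t), 0, t*exp(4*t)]
  [t^2*exp(4*t) + t*exp(4*t), exp(4*t), -t^2*exp(4*t)/2 - t*exp(4*t)]
  [-4*t*exp(4*t), 0, 2*t*exp(4*t) + exp(4*t)]

Strategy: write B = P · J · P⁻¹ where J is a Jordan canonical form, so e^{tB} = P · e^{tJ} · P⁻¹, and e^{tJ} can be computed block-by-block.

B has Jordan form
J =
  [4, 1, 0]
  [0, 4, 1]
  [0, 0, 4]
(up to reordering of blocks).

Per-block formulas:
  For a 3×3 Jordan block J_3(4): exp(t · J_3(4)) = e^(4t)·(I + t·N + (t^2/2)·N^2), where N is the 3×3 nilpotent shift.

After assembling e^{tJ} and conjugating by P, we get:

e^{tB} =
  [-2*t*exp(4*t) + exp(4*t), 0, t*exp(4*t)]
  [t^2*exp(4*t) + t*exp(4*t), exp(4*t), -t^2*exp(4*t)/2 - t*exp(4*t)]
  [-4*t*exp(4*t), 0, 2*t*exp(4*t) + exp(4*t)]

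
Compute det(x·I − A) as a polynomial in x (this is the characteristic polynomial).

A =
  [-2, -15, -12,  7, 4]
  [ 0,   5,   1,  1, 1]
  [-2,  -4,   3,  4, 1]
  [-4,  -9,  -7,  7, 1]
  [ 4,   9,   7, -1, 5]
x^5 - 18*x^4 + 120*x^3 - 352*x^2 + 384*x

Expanding det(x·I − A) (e.g. by cofactor expansion or by noting that A is similar to its Jordan form J, which has the same characteristic polynomial as A) gives
  χ_A(x) = x^5 - 18*x^4 + 120*x^3 - 352*x^2 + 384*x
which factors as x*(x - 6)*(x - 4)^3. The eigenvalues (with algebraic multiplicities) are λ = 0 with multiplicity 1, λ = 4 with multiplicity 3, λ = 6 with multiplicity 1.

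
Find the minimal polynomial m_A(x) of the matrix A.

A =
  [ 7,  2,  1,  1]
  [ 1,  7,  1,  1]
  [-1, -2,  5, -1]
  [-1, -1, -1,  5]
x^3 - 18*x^2 + 108*x - 216

The characteristic polynomial is χ_A(x) = (x - 6)^4, so the eigenvalues are known. The minimal polynomial is
  m_A(x) = Π_λ (x − λ)^{k_λ}
where k_λ is the size of the *largest* Jordan block for λ (equivalently, the smallest k with (A − λI)^k v = 0 for every generalised eigenvector v of λ).

  λ = 6: largest Jordan block has size 3, contributing (x − 6)^3

So m_A(x) = (x - 6)^3 = x^3 - 18*x^2 + 108*x - 216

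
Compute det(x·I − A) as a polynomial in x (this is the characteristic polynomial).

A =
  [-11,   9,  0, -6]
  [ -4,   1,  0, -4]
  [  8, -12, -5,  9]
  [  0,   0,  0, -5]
x^4 + 20*x^3 + 150*x^2 + 500*x + 625

Expanding det(x·I − A) (e.g. by cofactor expansion or by noting that A is similar to its Jordan form J, which has the same characteristic polynomial as A) gives
  χ_A(x) = x^4 + 20*x^3 + 150*x^2 + 500*x + 625
which factors as (x + 5)^4. The eigenvalues (with algebraic multiplicities) are λ = -5 with multiplicity 4.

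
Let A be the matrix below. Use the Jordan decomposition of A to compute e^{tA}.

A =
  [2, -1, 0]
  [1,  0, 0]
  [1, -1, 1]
e^{tA} =
  [t*exp(t) + exp(t), -t*exp(t), 0]
  [t*exp(t), -t*exp(t) + exp(t), 0]
  [t*exp(t), -t*exp(t), exp(t)]

Strategy: write A = P · J · P⁻¹ where J is a Jordan canonical form, so e^{tA} = P · e^{tJ} · P⁻¹, and e^{tJ} can be computed block-by-block.

A has Jordan form
J =
  [1, 1, 0]
  [0, 1, 0]
  [0, 0, 1]
(up to reordering of blocks).

Per-block formulas:
  For a 1×1 block at λ = 1: exp(t · [1]) = [e^(1t)].
  For a 2×2 Jordan block J_2(1): exp(t · J_2(1)) = e^(1t)·(I + t·N), where N is the 2×2 nilpotent shift.

After assembling e^{tJ} and conjugating by P, we get:

e^{tA} =
  [t*exp(t) + exp(t), -t*exp(t), 0]
  [t*exp(t), -t*exp(t) + exp(t), 0]
  [t*exp(t), -t*exp(t), exp(t)]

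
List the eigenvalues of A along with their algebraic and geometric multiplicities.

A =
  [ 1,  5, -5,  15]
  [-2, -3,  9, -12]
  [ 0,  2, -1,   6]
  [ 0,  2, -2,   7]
λ = 1: alg = 4, geom = 2

Step 1 — factor the characteristic polynomial to read off the algebraic multiplicities:
  χ_A(x) = (x - 1)^4

Step 2 — compute geometric multiplicities via the rank-nullity identity g(λ) = n − rank(A − λI):
  rank(A − (1)·I) = 2, so dim ker(A − (1)·I) = n − 2 = 2

Summary:
  λ = 1: algebraic multiplicity = 4, geometric multiplicity = 2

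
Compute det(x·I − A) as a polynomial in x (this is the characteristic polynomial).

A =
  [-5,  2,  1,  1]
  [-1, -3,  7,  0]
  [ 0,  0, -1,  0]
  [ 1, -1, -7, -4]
x^4 + 13*x^3 + 60*x^2 + 112*x + 64

Expanding det(x·I − A) (e.g. by cofactor expansion or by noting that A is similar to its Jordan form J, which has the same characteristic polynomial as A) gives
  χ_A(x) = x^4 + 13*x^3 + 60*x^2 + 112*x + 64
which factors as (x + 1)*(x + 4)^3. The eigenvalues (with algebraic multiplicities) are λ = -4 with multiplicity 3, λ = -1 with multiplicity 1.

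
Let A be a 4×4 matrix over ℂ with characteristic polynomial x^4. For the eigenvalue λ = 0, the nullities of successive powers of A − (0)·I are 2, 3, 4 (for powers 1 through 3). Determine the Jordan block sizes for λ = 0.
Block sizes for λ = 0: [3, 1]

From the dimensions of kernels of powers, the number of Jordan blocks of size at least j is d_j − d_{j−1} where d_j = dim ker(N^j) (with d_0 = 0). Computing the differences gives [2, 1, 1].
The number of blocks of size exactly k is (#blocks of size ≥ k) − (#blocks of size ≥ k + 1), so the partition is: 1 block(s) of size 1, 1 block(s) of size 3.
In nonincreasing order the block sizes are [3, 1].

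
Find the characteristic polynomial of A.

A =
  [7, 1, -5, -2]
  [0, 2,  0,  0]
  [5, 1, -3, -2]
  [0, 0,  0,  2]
x^4 - 8*x^3 + 24*x^2 - 32*x + 16

Expanding det(x·I − A) (e.g. by cofactor expansion or by noting that A is similar to its Jordan form J, which has the same characteristic polynomial as A) gives
  χ_A(x) = x^4 - 8*x^3 + 24*x^2 - 32*x + 16
which factors as (x - 2)^4. The eigenvalues (with algebraic multiplicities) are λ = 2 with multiplicity 4.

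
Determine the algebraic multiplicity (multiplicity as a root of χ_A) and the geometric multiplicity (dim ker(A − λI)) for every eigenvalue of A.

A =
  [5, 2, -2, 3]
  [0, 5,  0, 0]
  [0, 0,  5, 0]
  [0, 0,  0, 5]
λ = 5: alg = 4, geom = 3

Step 1 — factor the characteristic polynomial to read off the algebraic multiplicities:
  χ_A(x) = (x - 5)^4

Step 2 — compute geometric multiplicities via the rank-nullity identity g(λ) = n − rank(A − λI):
  rank(A − (5)·I) = 1, so dim ker(A − (5)·I) = n − 1 = 3

Summary:
  λ = 5: algebraic multiplicity = 4, geometric multiplicity = 3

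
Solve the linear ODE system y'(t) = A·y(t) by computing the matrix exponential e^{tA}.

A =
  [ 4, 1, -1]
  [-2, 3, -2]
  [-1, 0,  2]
e^{tA} =
  [t*exp(3*t) + exp(3*t), t^2*exp(3*t)/2 + t*exp(3*t), -t^2*exp(3*t) - t*exp(3*t)]
  [-2*t*exp(3*t), -t^2*exp(3*t) + exp(3*t), 2*t^2*exp(3*t) - 2*t*exp(3*t)]
  [-t*exp(3*t), -t^2*exp(3*t)/2, t^2*exp(3*t) - t*exp(3*t) + exp(3*t)]

Strategy: write A = P · J · P⁻¹ where J is a Jordan canonical form, so e^{tA} = P · e^{tJ} · P⁻¹, and e^{tJ} can be computed block-by-block.

A has Jordan form
J =
  [3, 1, 0]
  [0, 3, 1]
  [0, 0, 3]
(up to reordering of blocks).

Per-block formulas:
  For a 3×3 Jordan block J_3(3): exp(t · J_3(3)) = e^(3t)·(I + t·N + (t^2/2)·N^2), where N is the 3×3 nilpotent shift.

After assembling e^{tJ} and conjugating by P, we get:

e^{tA} =
  [t*exp(3*t) + exp(3*t), t^2*exp(3*t)/2 + t*exp(3*t), -t^2*exp(3*t) - t*exp(3*t)]
  [-2*t*exp(3*t), -t^2*exp(3*t) + exp(3*t), 2*t^2*exp(3*t) - 2*t*exp(3*t)]
  [-t*exp(3*t), -t^2*exp(3*t)/2, t^2*exp(3*t) - t*exp(3*t) + exp(3*t)]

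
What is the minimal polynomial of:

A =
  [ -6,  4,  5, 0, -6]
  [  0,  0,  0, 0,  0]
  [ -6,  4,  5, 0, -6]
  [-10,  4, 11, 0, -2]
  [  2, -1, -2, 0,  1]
x^3 - x

The characteristic polynomial is χ_A(x) = x^3*(x - 1)*(x + 1), so the eigenvalues are known. The minimal polynomial is
  m_A(x) = Π_λ (x − λ)^{k_λ}
where k_λ is the size of the *largest* Jordan block for λ (equivalently, the smallest k with (A − λI)^k v = 0 for every generalised eigenvector v of λ).

  λ = -1: largest Jordan block has size 1, contributing (x + 1)
  λ = 0: largest Jordan block has size 1, contributing (x − 0)
  λ = 1: largest Jordan block has size 1, contributing (x − 1)

So m_A(x) = x*(x - 1)*(x + 1) = x^3 - x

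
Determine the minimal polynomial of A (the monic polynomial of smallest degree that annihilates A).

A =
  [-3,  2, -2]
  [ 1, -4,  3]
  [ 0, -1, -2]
x^3 + 9*x^2 + 27*x + 27

The characteristic polynomial is χ_A(x) = (x + 3)^3, so the eigenvalues are known. The minimal polynomial is
  m_A(x) = Π_λ (x − λ)^{k_λ}
where k_λ is the size of the *largest* Jordan block for λ (equivalently, the smallest k with (A − λI)^k v = 0 for every generalised eigenvector v of λ).

  λ = -3: largest Jordan block has size 3, contributing (x + 3)^3

So m_A(x) = (x + 3)^3 = x^3 + 9*x^2 + 27*x + 27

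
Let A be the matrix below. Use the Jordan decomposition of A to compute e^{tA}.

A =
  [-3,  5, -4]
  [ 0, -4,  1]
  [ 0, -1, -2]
e^{tA} =
  [exp(-3*t), -t^2*exp(-3*t)/2 + 5*t*exp(-3*t), t^2*exp(-3*t)/2 - 4*t*exp(-3*t)]
  [0, -t*exp(-3*t) + exp(-3*t), t*exp(-3*t)]
  [0, -t*exp(-3*t), t*exp(-3*t) + exp(-3*t)]

Strategy: write A = P · J · P⁻¹ where J is a Jordan canonical form, so e^{tA} = P · e^{tJ} · P⁻¹, and e^{tJ} can be computed block-by-block.

A has Jordan form
J =
  [-3,  1,  0]
  [ 0, -3,  1]
  [ 0,  0, -3]
(up to reordering of blocks).

Per-block formulas:
  For a 3×3 Jordan block J_3(-3): exp(t · J_3(-3)) = e^(-3t)·(I + t·N + (t^2/2)·N^2), where N is the 3×3 nilpotent shift.

After assembling e^{tJ} and conjugating by P, we get:

e^{tA} =
  [exp(-3*t), -t^2*exp(-3*t)/2 + 5*t*exp(-3*t), t^2*exp(-3*t)/2 - 4*t*exp(-3*t)]
  [0, -t*exp(-3*t) + exp(-3*t), t*exp(-3*t)]
  [0, -t*exp(-3*t), t*exp(-3*t) + exp(-3*t)]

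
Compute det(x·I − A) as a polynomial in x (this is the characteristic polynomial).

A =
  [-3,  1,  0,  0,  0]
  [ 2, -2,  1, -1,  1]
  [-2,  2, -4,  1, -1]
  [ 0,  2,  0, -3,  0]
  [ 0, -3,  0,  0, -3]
x^5 + 15*x^4 + 90*x^3 + 270*x^2 + 405*x + 243

Expanding det(x·I − A) (e.g. by cofactor expansion or by noting that A is similar to its Jordan form J, which has the same characteristic polynomial as A) gives
  χ_A(x) = x^5 + 15*x^4 + 90*x^3 + 270*x^2 + 405*x + 243
which factors as (x + 3)^5. The eigenvalues (with algebraic multiplicities) are λ = -3 with multiplicity 5.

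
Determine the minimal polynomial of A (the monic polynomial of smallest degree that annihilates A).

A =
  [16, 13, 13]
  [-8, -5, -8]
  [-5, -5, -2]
x^2 - 6*x + 9

The characteristic polynomial is χ_A(x) = (x - 3)^3, so the eigenvalues are known. The minimal polynomial is
  m_A(x) = Π_λ (x − λ)^{k_λ}
where k_λ is the size of the *largest* Jordan block for λ (equivalently, the smallest k with (A − λI)^k v = 0 for every generalised eigenvector v of λ).

  λ = 3: largest Jordan block has size 2, contributing (x − 3)^2

So m_A(x) = (x - 3)^2 = x^2 - 6*x + 9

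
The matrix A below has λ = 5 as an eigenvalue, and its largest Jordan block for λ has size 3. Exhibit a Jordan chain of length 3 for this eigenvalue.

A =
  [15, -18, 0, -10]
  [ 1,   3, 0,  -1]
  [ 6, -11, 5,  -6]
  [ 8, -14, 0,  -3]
A Jordan chain for λ = 5 of length 3:
v_1 = (2, 0, 1, 2)ᵀ
v_2 = (10, 1, 6, 8)ᵀ
v_3 = (1, 0, 0, 0)ᵀ

Let N = A − (5)·I. We want v_3 with N^3 v_3 = 0 but N^2 v_3 ≠ 0; then v_{j-1} := N · v_j for j = 3, …, 2.

Pick v_3 = (1, 0, 0, 0)ᵀ.
Then v_2 = N · v_3 = (10, 1, 6, 8)ᵀ.
Then v_1 = N · v_2 = (2, 0, 1, 2)ᵀ.

Sanity check: (A − (5)·I) v_1 = (0, 0, 0, 0)ᵀ = 0. ✓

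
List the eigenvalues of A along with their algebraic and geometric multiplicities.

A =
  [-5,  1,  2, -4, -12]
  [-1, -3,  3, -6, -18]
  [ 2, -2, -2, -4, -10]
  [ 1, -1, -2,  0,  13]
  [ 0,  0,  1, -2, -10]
λ = -4: alg = 5, geom = 2

Step 1 — factor the characteristic polynomial to read off the algebraic multiplicities:
  χ_A(x) = (x + 4)^5

Step 2 — compute geometric multiplicities via the rank-nullity identity g(λ) = n − rank(A − λI):
  rank(A − (-4)·I) = 3, so dim ker(A − (-4)·I) = n − 3 = 2

Summary:
  λ = -4: algebraic multiplicity = 5, geometric multiplicity = 2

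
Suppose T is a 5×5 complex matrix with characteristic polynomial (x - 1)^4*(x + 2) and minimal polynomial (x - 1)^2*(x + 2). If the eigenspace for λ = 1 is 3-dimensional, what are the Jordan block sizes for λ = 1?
Block sizes for λ = 1: [2, 1, 1]

Step 1 — from the characteristic polynomial, algebraic multiplicity of λ = 1 is 4. From dim ker(T − (1)·I) = 3, there are exactly 3 Jordan blocks for λ = 1.
Step 2 — from the minimal polynomial, the factor (x − 1)^2 tells us the largest block for λ = 1 has size 2.
Step 3 — with total size 4, 3 blocks, and largest block 2, the block sizes (in nonincreasing order) are [2, 1, 1].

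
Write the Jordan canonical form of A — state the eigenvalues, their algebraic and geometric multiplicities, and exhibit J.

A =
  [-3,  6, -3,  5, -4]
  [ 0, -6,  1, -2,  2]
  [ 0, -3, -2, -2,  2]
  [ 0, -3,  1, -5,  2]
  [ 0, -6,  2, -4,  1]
J_2(-3) ⊕ J_2(-3) ⊕ J_1(-3)

The characteristic polynomial is
  det(x·I − A) = x^5 + 15*x^4 + 90*x^3 + 270*x^2 + 405*x + 243 = (x + 3)^5

Eigenvalues and multiplicities (the geometric multiplicity of λ is n − rank(A − λI), which equals the number of Jordan blocks for λ):
  λ = -3: algebraic multiplicity = 5, geometric multiplicity = 3

Determining the block sizes for each eigenvalue:
  λ = -3: with am = 5 and gm = 3, the partition is not yet determined (e.g. several partitions of 5 into 3 parts exist). Let N = A − (-3)·I. Computing rank(N^1) = 2, rank(N^2) = 0; the number of blocks of size ≥ j is rank(N^{j−1}) − rank(N^j), giving [3, 2]. So we have 2 block(s) of size 2, 1 block(s) of size 1 → block sizes [2, 2, 1]

Assembling the blocks gives a Jordan form
J =
  [-3,  1,  0,  0,  0]
  [ 0, -3,  0,  0,  0]
  [ 0,  0, -3,  1,  0]
  [ 0,  0,  0, -3,  0]
  [ 0,  0,  0,  0, -3]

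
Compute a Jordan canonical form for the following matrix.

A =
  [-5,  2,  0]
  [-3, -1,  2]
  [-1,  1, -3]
J_3(-3)

The characteristic polynomial is
  det(x·I − A) = x^3 + 9*x^2 + 27*x + 27 = (x + 3)^3

Eigenvalues and multiplicities (the geometric multiplicity of λ is n − rank(A − λI), which equals the number of Jordan blocks for λ):
  λ = -3: algebraic multiplicity = 3, geometric multiplicity = 1

Determining the block sizes for each eigenvalue:
  λ = -3: one block (gm = 1), so the single block has size am = 3 → block sizes [3]

Assembling the blocks gives a Jordan form
J =
  [-3,  1,  0]
  [ 0, -3,  1]
  [ 0,  0, -3]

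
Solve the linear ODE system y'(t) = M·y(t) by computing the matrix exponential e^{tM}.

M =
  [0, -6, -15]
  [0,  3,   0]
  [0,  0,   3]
e^{tM} =
  [1, 2 - 2*exp(3*t), 5 - 5*exp(3*t)]
  [0, exp(3*t), 0]
  [0, 0, exp(3*t)]

Strategy: write M = P · J · P⁻¹ where J is a Jordan canonical form, so e^{tM} = P · e^{tJ} · P⁻¹, and e^{tJ} can be computed block-by-block.

M has Jordan form
J =
  [0, 0, 0]
  [0, 3, 0]
  [0, 0, 3]
(up to reordering of blocks).

Per-block formulas:
  For a 1×1 block at λ = 0: exp(t · [0]) = [e^(0t)].
  For a 1×1 block at λ = 3: exp(t · [3]) = [e^(3t)].

After assembling e^{tJ} and conjugating by P, we get:

e^{tM} =
  [1, 2 - 2*exp(3*t), 5 - 5*exp(3*t)]
  [0, exp(3*t), 0]
  [0, 0, exp(3*t)]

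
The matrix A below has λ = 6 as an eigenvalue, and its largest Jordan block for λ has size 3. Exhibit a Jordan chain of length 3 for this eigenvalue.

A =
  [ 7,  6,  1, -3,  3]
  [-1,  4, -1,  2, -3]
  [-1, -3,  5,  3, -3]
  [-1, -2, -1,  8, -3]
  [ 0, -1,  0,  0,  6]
A Jordan chain for λ = 6 of length 3:
v_1 = (-3, 0, 0, 0, 1)ᵀ
v_2 = (1, -1, -1, -1, 0)ᵀ
v_3 = (1, 0, 0, 0, 0)ᵀ

Let N = A − (6)·I. We want v_3 with N^3 v_3 = 0 but N^2 v_3 ≠ 0; then v_{j-1} := N · v_j for j = 3, …, 2.

Pick v_3 = (1, 0, 0, 0, 0)ᵀ.
Then v_2 = N · v_3 = (1, -1, -1, -1, 0)ᵀ.
Then v_1 = N · v_2 = (-3, 0, 0, 0, 1)ᵀ.

Sanity check: (A − (6)·I) v_1 = (0, 0, 0, 0, 0)ᵀ = 0. ✓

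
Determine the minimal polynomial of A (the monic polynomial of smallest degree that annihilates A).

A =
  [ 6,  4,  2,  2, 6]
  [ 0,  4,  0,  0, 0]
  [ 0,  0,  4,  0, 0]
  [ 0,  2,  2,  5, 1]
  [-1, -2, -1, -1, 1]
x^3 - 12*x^2 + 48*x - 64

The characteristic polynomial is χ_A(x) = (x - 4)^5, so the eigenvalues are known. The minimal polynomial is
  m_A(x) = Π_λ (x − λ)^{k_λ}
where k_λ is the size of the *largest* Jordan block for λ (equivalently, the smallest k with (A − λI)^k v = 0 for every generalised eigenvector v of λ).

  λ = 4: largest Jordan block has size 3, contributing (x − 4)^3

So m_A(x) = (x - 4)^3 = x^3 - 12*x^2 + 48*x - 64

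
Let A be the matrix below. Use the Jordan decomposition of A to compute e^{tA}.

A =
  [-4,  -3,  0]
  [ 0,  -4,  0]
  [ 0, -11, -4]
e^{tA} =
  [exp(-4*t), -3*t*exp(-4*t), 0]
  [0, exp(-4*t), 0]
  [0, -11*t*exp(-4*t), exp(-4*t)]

Strategy: write A = P · J · P⁻¹ where J is a Jordan canonical form, so e^{tA} = P · e^{tJ} · P⁻¹, and e^{tJ} can be computed block-by-block.

A has Jordan form
J =
  [-4,  1,  0]
  [ 0, -4,  0]
  [ 0,  0, -4]
(up to reordering of blocks).

Per-block formulas:
  For a 1×1 block at λ = -4: exp(t · [-4]) = [e^(-4t)].
  For a 2×2 Jordan block J_2(-4): exp(t · J_2(-4)) = e^(-4t)·(I + t·N), where N is the 2×2 nilpotent shift.

After assembling e^{tJ} and conjugating by P, we get:

e^{tA} =
  [exp(-4*t), -3*t*exp(-4*t), 0]
  [0, exp(-4*t), 0]
  [0, -11*t*exp(-4*t), exp(-4*t)]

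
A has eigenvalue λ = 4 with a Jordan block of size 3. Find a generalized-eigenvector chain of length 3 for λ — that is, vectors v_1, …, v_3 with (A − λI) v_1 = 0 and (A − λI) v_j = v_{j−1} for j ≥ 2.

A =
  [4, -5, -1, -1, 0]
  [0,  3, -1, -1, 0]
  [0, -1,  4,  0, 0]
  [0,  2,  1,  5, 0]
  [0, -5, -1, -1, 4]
A Jordan chain for λ = 4 of length 3:
v_1 = (4, 0, 1, -1, 4)ᵀ
v_2 = (-5, -1, -1, 2, -5)ᵀ
v_3 = (0, 1, 0, 0, 0)ᵀ

Let N = A − (4)·I. We want v_3 with N^3 v_3 = 0 but N^2 v_3 ≠ 0; then v_{j-1} := N · v_j for j = 3, …, 2.

Pick v_3 = (0, 1, 0, 0, 0)ᵀ.
Then v_2 = N · v_3 = (-5, -1, -1, 2, -5)ᵀ.
Then v_1 = N · v_2 = (4, 0, 1, -1, 4)ᵀ.

Sanity check: (A − (4)·I) v_1 = (0, 0, 0, 0, 0)ᵀ = 0. ✓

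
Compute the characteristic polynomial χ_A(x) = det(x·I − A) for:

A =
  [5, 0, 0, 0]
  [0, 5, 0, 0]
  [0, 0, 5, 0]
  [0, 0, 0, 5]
x^4 - 20*x^3 + 150*x^2 - 500*x + 625

Expanding det(x·I − A) (e.g. by cofactor expansion or by noting that A is similar to its Jordan form J, which has the same characteristic polynomial as A) gives
  χ_A(x) = x^4 - 20*x^3 + 150*x^2 - 500*x + 625
which factors as (x - 5)^4. The eigenvalues (with algebraic multiplicities) are λ = 5 with multiplicity 4.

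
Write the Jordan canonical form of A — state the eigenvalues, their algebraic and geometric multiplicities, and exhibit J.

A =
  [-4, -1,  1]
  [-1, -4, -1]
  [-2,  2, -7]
J_2(-5) ⊕ J_1(-5)

The characteristic polynomial is
  det(x·I − A) = x^3 + 15*x^2 + 75*x + 125 = (x + 5)^3

Eigenvalues and multiplicities (the geometric multiplicity of λ is n − rank(A − λI), which equals the number of Jordan blocks for λ):
  λ = -5: algebraic multiplicity = 3, geometric multiplicity = 2

Determining the block sizes for each eigenvalue:
  λ = -5: 2 blocks summing to 3 forces exactly one block of size 2 and the rest size 1 → block sizes [2, 1]

Assembling the blocks gives a Jordan form
J =
  [-5,  1,  0]
  [ 0, -5,  0]
  [ 0,  0, -5]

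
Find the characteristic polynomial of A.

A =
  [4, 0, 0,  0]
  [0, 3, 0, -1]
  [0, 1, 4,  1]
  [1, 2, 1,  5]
x^4 - 16*x^3 + 96*x^2 - 256*x + 256

Expanding det(x·I − A) (e.g. by cofactor expansion or by noting that A is similar to its Jordan form J, which has the same characteristic polynomial as A) gives
  χ_A(x) = x^4 - 16*x^3 + 96*x^2 - 256*x + 256
which factors as (x - 4)^4. The eigenvalues (with algebraic multiplicities) are λ = 4 with multiplicity 4.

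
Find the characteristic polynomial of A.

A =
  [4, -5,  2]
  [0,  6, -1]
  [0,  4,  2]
x^3 - 12*x^2 + 48*x - 64

Expanding det(x·I − A) (e.g. by cofactor expansion or by noting that A is similar to its Jordan form J, which has the same characteristic polynomial as A) gives
  χ_A(x) = x^3 - 12*x^2 + 48*x - 64
which factors as (x - 4)^3. The eigenvalues (with algebraic multiplicities) are λ = 4 with multiplicity 3.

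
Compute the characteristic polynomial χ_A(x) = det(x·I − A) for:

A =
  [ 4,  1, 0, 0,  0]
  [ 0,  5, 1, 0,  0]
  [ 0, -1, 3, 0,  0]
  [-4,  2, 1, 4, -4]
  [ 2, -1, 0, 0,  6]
x^5 - 22*x^4 + 192*x^3 - 832*x^2 + 1792*x - 1536

Expanding det(x·I − A) (e.g. by cofactor expansion or by noting that A is similar to its Jordan form J, which has the same characteristic polynomial as A) gives
  χ_A(x) = x^5 - 22*x^4 + 192*x^3 - 832*x^2 + 1792*x - 1536
which factors as (x - 6)*(x - 4)^4. The eigenvalues (with algebraic multiplicities) are λ = 4 with multiplicity 4, λ = 6 with multiplicity 1.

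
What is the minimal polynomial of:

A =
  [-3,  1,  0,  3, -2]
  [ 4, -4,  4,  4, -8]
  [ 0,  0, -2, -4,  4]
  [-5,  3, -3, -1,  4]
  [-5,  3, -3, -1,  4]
x^4 + 6*x^3 + 12*x^2 + 8*x

The characteristic polynomial is χ_A(x) = x^2*(x + 2)^3, so the eigenvalues are known. The minimal polynomial is
  m_A(x) = Π_λ (x − λ)^{k_λ}
where k_λ is the size of the *largest* Jordan block for λ (equivalently, the smallest k with (A − λI)^k v = 0 for every generalised eigenvector v of λ).

  λ = -2: largest Jordan block has size 3, contributing (x + 2)^3
  λ = 0: largest Jordan block has size 1, contributing (x − 0)

So m_A(x) = x*(x + 2)^3 = x^4 + 6*x^3 + 12*x^2 + 8*x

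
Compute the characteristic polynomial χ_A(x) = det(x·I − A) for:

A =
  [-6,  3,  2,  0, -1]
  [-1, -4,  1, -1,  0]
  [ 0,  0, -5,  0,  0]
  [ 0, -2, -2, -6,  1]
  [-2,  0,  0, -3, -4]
x^5 + 25*x^4 + 250*x^3 + 1250*x^2 + 3125*x + 3125

Expanding det(x·I − A) (e.g. by cofactor expansion or by noting that A is similar to its Jordan form J, which has the same characteristic polynomial as A) gives
  χ_A(x) = x^5 + 25*x^4 + 250*x^3 + 1250*x^2 + 3125*x + 3125
which factors as (x + 5)^5. The eigenvalues (with algebraic multiplicities) are λ = -5 with multiplicity 5.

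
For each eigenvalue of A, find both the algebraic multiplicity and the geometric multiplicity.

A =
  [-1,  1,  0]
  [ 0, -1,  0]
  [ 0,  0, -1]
λ = -1: alg = 3, geom = 2

Step 1 — factor the characteristic polynomial to read off the algebraic multiplicities:
  χ_A(x) = (x + 1)^3

Step 2 — compute geometric multiplicities via the rank-nullity identity g(λ) = n − rank(A − λI):
  rank(A − (-1)·I) = 1, so dim ker(A − (-1)·I) = n − 1 = 2

Summary:
  λ = -1: algebraic multiplicity = 3, geometric multiplicity = 2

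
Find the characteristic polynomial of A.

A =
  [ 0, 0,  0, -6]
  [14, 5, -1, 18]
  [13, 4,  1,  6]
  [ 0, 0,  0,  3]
x^4 - 9*x^3 + 27*x^2 - 27*x

Expanding det(x·I − A) (e.g. by cofactor expansion or by noting that A is similar to its Jordan form J, which has the same characteristic polynomial as A) gives
  χ_A(x) = x^4 - 9*x^3 + 27*x^2 - 27*x
which factors as x*(x - 3)^3. The eigenvalues (with algebraic multiplicities) are λ = 0 with multiplicity 1, λ = 3 with multiplicity 3.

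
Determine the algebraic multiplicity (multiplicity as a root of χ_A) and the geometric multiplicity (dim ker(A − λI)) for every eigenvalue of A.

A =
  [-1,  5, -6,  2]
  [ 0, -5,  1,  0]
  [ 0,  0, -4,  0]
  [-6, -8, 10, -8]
λ = -5: alg = 2, geom = 1; λ = -4: alg = 2, geom = 2

Step 1 — factor the characteristic polynomial to read off the algebraic multiplicities:
  χ_A(x) = (x + 4)^2*(x + 5)^2

Step 2 — compute geometric multiplicities via the rank-nullity identity g(λ) = n − rank(A − λI):
  rank(A − (-5)·I) = 3, so dim ker(A − (-5)·I) = n − 3 = 1
  rank(A − (-4)·I) = 2, so dim ker(A − (-4)·I) = n − 2 = 2

Summary:
  λ = -5: algebraic multiplicity = 2, geometric multiplicity = 1
  λ = -4: algebraic multiplicity = 2, geometric multiplicity = 2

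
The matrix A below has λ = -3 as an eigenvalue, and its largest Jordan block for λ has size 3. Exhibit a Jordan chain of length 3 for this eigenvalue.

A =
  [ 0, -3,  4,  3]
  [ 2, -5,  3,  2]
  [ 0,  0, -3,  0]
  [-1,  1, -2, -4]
A Jordan chain for λ = -3 of length 3:
v_1 = (-3, -2, 0, 1)ᵀ
v_2 = (4, 3, 0, -2)ᵀ
v_3 = (0, 0, 1, 0)ᵀ

Let N = A − (-3)·I. We want v_3 with N^3 v_3 = 0 but N^2 v_3 ≠ 0; then v_{j-1} := N · v_j for j = 3, …, 2.

Pick v_3 = (0, 0, 1, 0)ᵀ.
Then v_2 = N · v_3 = (4, 3, 0, -2)ᵀ.
Then v_1 = N · v_2 = (-3, -2, 0, 1)ᵀ.

Sanity check: (A − (-3)·I) v_1 = (0, 0, 0, 0)ᵀ = 0. ✓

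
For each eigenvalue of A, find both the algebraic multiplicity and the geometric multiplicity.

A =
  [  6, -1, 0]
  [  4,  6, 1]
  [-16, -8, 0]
λ = 4: alg = 3, geom = 1

Step 1 — factor the characteristic polynomial to read off the algebraic multiplicities:
  χ_A(x) = (x - 4)^3

Step 2 — compute geometric multiplicities via the rank-nullity identity g(λ) = n − rank(A − λI):
  rank(A − (4)·I) = 2, so dim ker(A − (4)·I) = n − 2 = 1

Summary:
  λ = 4: algebraic multiplicity = 3, geometric multiplicity = 1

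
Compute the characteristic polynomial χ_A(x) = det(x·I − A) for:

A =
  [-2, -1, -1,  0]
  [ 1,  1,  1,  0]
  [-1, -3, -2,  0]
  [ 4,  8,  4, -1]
x^4 + 4*x^3 + 6*x^2 + 4*x + 1

Expanding det(x·I − A) (e.g. by cofactor expansion or by noting that A is similar to its Jordan form J, which has the same characteristic polynomial as A) gives
  χ_A(x) = x^4 + 4*x^3 + 6*x^2 + 4*x + 1
which factors as (x + 1)^4. The eigenvalues (with algebraic multiplicities) are λ = -1 with multiplicity 4.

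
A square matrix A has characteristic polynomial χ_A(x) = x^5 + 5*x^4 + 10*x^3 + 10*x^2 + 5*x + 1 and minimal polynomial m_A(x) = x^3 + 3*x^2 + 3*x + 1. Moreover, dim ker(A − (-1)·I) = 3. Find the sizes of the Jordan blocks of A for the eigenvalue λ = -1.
Block sizes for λ = -1: [3, 1, 1]

Step 1 — from the characteristic polynomial, algebraic multiplicity of λ = -1 is 5. From dim ker(A − (-1)·I) = 3, there are exactly 3 Jordan blocks for λ = -1.
Step 2 — from the minimal polynomial, the factor (x + 1)^3 tells us the largest block for λ = -1 has size 3.
Step 3 — with total size 5, 3 blocks, and largest block 3, the block sizes (in nonincreasing order) are [3, 1, 1].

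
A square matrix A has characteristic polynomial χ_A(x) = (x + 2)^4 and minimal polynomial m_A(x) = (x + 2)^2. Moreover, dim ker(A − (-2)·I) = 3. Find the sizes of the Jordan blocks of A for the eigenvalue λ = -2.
Block sizes for λ = -2: [2, 1, 1]

Step 1 — from the characteristic polynomial, algebraic multiplicity of λ = -2 is 4. From dim ker(A − (-2)·I) = 3, there are exactly 3 Jordan blocks for λ = -2.
Step 2 — from the minimal polynomial, the factor (x + 2)^2 tells us the largest block for λ = -2 has size 2.
Step 3 — with total size 4, 3 blocks, and largest block 2, the block sizes (in nonincreasing order) are [2, 1, 1].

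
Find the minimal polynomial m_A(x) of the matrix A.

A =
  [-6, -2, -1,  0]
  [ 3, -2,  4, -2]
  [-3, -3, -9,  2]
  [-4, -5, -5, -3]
x^3 + 15*x^2 + 75*x + 125

The characteristic polynomial is χ_A(x) = (x + 5)^4, so the eigenvalues are known. The minimal polynomial is
  m_A(x) = Π_λ (x − λ)^{k_λ}
where k_λ is the size of the *largest* Jordan block for λ (equivalently, the smallest k with (A − λI)^k v = 0 for every generalised eigenvector v of λ).

  λ = -5: largest Jordan block has size 3, contributing (x + 5)^3

So m_A(x) = (x + 5)^3 = x^3 + 15*x^2 + 75*x + 125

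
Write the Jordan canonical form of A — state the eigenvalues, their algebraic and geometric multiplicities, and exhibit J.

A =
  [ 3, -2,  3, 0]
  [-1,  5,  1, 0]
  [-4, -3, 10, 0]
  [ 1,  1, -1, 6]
J_3(6) ⊕ J_1(6)

The characteristic polynomial is
  det(x·I − A) = x^4 - 24*x^3 + 216*x^2 - 864*x + 1296 = (x - 6)^4

Eigenvalues and multiplicities (the geometric multiplicity of λ is n − rank(A − λI), which equals the number of Jordan blocks for λ):
  λ = 6: algebraic multiplicity = 4, geometric multiplicity = 2

Determining the block sizes for each eigenvalue:
  λ = 6: with am = 4 and gm = 2, the partition is not yet determined (e.g. several partitions of 4 into 2 parts exist). Let N = A − (6)·I. Computing rank(N^1) = 2, rank(N^2) = 1, rank(N^3) = 0; the number of blocks of size ≥ j is rank(N^{j−1}) − rank(N^j), giving [2, 1, 1]. So we have 1 block(s) of size 3, 1 block(s) of size 1 → block sizes [3, 1]

Assembling the blocks gives a Jordan form
J =
  [6, 1, 0, 0]
  [0, 6, 1, 0]
  [0, 0, 6, 0]
  [0, 0, 0, 6]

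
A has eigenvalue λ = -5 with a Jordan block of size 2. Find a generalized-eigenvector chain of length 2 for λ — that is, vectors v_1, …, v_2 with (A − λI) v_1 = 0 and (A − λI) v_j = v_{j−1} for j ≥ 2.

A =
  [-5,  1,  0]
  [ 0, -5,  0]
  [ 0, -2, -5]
A Jordan chain for λ = -5 of length 2:
v_1 = (1, 0, -2)ᵀ
v_2 = (0, 1, 0)ᵀ

Let N = A − (-5)·I. We want v_2 with N^2 v_2 = 0 but N^1 v_2 ≠ 0; then v_{j-1} := N · v_j for j = 2, …, 2.

Pick v_2 = (0, 1, 0)ᵀ.
Then v_1 = N · v_2 = (1, 0, -2)ᵀ.

Sanity check: (A − (-5)·I) v_1 = (0, 0, 0)ᵀ = 0. ✓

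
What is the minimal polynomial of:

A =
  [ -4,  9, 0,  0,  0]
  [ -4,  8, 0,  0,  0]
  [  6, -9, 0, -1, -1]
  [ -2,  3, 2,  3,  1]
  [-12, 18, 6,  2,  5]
x^4 - 10*x^3 + 37*x^2 - 60*x + 36

The characteristic polynomial is χ_A(x) = (x - 3)^2*(x - 2)^3, so the eigenvalues are known. The minimal polynomial is
  m_A(x) = Π_λ (x − λ)^{k_λ}
where k_λ is the size of the *largest* Jordan block for λ (equivalently, the smallest k with (A − λI)^k v = 0 for every generalised eigenvector v of λ).

  λ = 2: largest Jordan block has size 2, contributing (x − 2)^2
  λ = 3: largest Jordan block has size 2, contributing (x − 3)^2

So m_A(x) = (x - 3)^2*(x - 2)^2 = x^4 - 10*x^3 + 37*x^2 - 60*x + 36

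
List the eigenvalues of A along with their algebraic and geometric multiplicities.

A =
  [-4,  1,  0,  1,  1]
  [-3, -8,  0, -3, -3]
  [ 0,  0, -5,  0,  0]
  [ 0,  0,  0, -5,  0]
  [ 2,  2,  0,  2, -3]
λ = -5: alg = 5, geom = 4

Step 1 — factor the characteristic polynomial to read off the algebraic multiplicities:
  χ_A(x) = (x + 5)^5

Step 2 — compute geometric multiplicities via the rank-nullity identity g(λ) = n − rank(A − λI):
  rank(A − (-5)·I) = 1, so dim ker(A − (-5)·I) = n − 1 = 4

Summary:
  λ = -5: algebraic multiplicity = 5, geometric multiplicity = 4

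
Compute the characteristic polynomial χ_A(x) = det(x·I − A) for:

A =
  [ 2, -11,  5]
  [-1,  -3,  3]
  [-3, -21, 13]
x^3 - 12*x^2 + 48*x - 64

Expanding det(x·I − A) (e.g. by cofactor expansion or by noting that A is similar to its Jordan form J, which has the same characteristic polynomial as A) gives
  χ_A(x) = x^3 - 12*x^2 + 48*x - 64
which factors as (x - 4)^3. The eigenvalues (with algebraic multiplicities) are λ = 4 with multiplicity 3.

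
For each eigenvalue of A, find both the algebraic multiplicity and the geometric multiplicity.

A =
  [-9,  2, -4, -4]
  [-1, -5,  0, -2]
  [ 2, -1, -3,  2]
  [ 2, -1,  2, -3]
λ = -5: alg = 4, geom = 2

Step 1 — factor the characteristic polynomial to read off the algebraic multiplicities:
  χ_A(x) = (x + 5)^4

Step 2 — compute geometric multiplicities via the rank-nullity identity g(λ) = n − rank(A − λI):
  rank(A − (-5)·I) = 2, so dim ker(A − (-5)·I) = n − 2 = 2

Summary:
  λ = -5: algebraic multiplicity = 4, geometric multiplicity = 2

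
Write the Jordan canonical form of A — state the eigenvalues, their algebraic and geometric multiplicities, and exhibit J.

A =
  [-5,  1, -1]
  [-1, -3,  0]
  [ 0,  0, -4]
J_3(-4)

The characteristic polynomial is
  det(x·I − A) = x^3 + 12*x^2 + 48*x + 64 = (x + 4)^3

Eigenvalues and multiplicities (the geometric multiplicity of λ is n − rank(A − λI), which equals the number of Jordan blocks for λ):
  λ = -4: algebraic multiplicity = 3, geometric multiplicity = 1

Determining the block sizes for each eigenvalue:
  λ = -4: one block (gm = 1), so the single block has size am = 3 → block sizes [3]

Assembling the blocks gives a Jordan form
J =
  [-4,  1,  0]
  [ 0, -4,  1]
  [ 0,  0, -4]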